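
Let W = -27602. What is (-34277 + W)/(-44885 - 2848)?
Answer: 61879/47733 ≈ 1.2964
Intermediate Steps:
(-34277 + W)/(-44885 - 2848) = (-34277 - 27602)/(-44885 - 2848) = -61879/(-47733) = -61879*(-1/47733) = 61879/47733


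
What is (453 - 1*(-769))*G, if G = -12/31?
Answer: -14664/31 ≈ -473.03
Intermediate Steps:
G = -12/31 (G = -12*1/31 = -12/31 ≈ -0.38710)
(453 - 1*(-769))*G = (453 - 1*(-769))*(-12/31) = (453 + 769)*(-12/31) = 1222*(-12/31) = -14664/31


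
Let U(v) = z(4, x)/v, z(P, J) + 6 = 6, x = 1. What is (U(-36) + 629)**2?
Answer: 395641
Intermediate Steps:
z(P, J) = 0 (z(P, J) = -6 + 6 = 0)
U(v) = 0 (U(v) = 0/v = 0)
(U(-36) + 629)**2 = (0 + 629)**2 = 629**2 = 395641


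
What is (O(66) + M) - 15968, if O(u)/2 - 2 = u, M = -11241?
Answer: -27073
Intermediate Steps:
O(u) = 4 + 2*u
(O(66) + M) - 15968 = ((4 + 2*66) - 11241) - 15968 = ((4 + 132) - 11241) - 15968 = (136 - 11241) - 15968 = -11105 - 15968 = -27073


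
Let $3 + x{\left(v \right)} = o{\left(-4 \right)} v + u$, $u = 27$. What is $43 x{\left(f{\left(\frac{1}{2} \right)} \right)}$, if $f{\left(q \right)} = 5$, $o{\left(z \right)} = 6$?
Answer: $2322$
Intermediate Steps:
$x{\left(v \right)} = 24 + 6 v$ ($x{\left(v \right)} = -3 + \left(6 v + 27\right) = -3 + \left(27 + 6 v\right) = 24 + 6 v$)
$43 x{\left(f{\left(\frac{1}{2} \right)} \right)} = 43 \left(24 + 6 \cdot 5\right) = 43 \left(24 + 30\right) = 43 \cdot 54 = 2322$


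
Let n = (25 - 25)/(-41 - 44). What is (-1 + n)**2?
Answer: 1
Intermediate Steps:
n = 0 (n = 0/(-85) = 0*(-1/85) = 0)
(-1 + n)**2 = (-1 + 0)**2 = (-1)**2 = 1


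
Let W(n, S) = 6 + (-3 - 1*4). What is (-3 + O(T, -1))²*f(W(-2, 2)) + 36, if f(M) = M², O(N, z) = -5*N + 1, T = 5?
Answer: 765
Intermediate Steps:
O(N, z) = 1 - 5*N
W(n, S) = -1 (W(n, S) = 6 + (-3 - 4) = 6 - 7 = -1)
(-3 + O(T, -1))²*f(W(-2, 2)) + 36 = (-3 + (1 - 5*5))²*(-1)² + 36 = (-3 + (1 - 25))²*1 + 36 = (-3 - 24)²*1 + 36 = (-27)²*1 + 36 = 729*1 + 36 = 729 + 36 = 765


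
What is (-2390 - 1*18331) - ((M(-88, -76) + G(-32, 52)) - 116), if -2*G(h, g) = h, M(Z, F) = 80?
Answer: -20701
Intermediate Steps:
G(h, g) = -h/2
(-2390 - 1*18331) - ((M(-88, -76) + G(-32, 52)) - 116) = (-2390 - 1*18331) - ((80 - ½*(-32)) - 116) = (-2390 - 18331) - ((80 + 16) - 116) = -20721 - (96 - 116) = -20721 - 1*(-20) = -20721 + 20 = -20701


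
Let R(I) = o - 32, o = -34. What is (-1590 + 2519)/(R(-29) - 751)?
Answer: -929/817 ≈ -1.1371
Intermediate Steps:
R(I) = -66 (R(I) = -34 - 32 = -66)
(-1590 + 2519)/(R(-29) - 751) = (-1590 + 2519)/(-66 - 751) = 929/(-817) = 929*(-1/817) = -929/817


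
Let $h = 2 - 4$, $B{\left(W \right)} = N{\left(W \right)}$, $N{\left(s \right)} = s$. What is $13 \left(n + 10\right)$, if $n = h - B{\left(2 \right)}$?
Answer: $78$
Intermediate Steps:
$B{\left(W \right)} = W$
$h = -2$ ($h = 2 - 4 = -2$)
$n = -4$ ($n = -2 - 2 = -4$)
$13 \left(n + 10\right) = 13 \left(-4 + 10\right) = 13 \cdot 6 = 78$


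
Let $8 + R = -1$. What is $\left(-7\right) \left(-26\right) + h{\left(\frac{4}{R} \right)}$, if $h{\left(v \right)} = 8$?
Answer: $190$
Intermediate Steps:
$R = -9$ ($R = -8 - 1 = -9$)
$\left(-7\right) \left(-26\right) + h{\left(\frac{4}{R} \right)} = \left(-7\right) \left(-26\right) + 8 = 182 + 8 = 190$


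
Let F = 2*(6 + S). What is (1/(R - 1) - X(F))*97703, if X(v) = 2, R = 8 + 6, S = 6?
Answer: -2442575/13 ≈ -1.8789e+5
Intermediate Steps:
R = 14
F = 24 (F = 2*(6 + 6) = 2*12 = 24)
(1/(R - 1) - X(F))*97703 = (1/(14 - 1) - 1*2)*97703 = (1/13 - 2)*97703 = -25/13*97703 = -2442575/13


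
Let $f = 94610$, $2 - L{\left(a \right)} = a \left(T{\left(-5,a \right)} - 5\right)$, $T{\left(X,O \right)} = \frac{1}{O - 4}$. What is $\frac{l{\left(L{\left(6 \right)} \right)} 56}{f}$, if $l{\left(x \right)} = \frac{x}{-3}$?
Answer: $- \frac{812}{141915} \approx -0.0057217$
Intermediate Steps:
$T{\left(X,O \right)} = \frac{1}{-4 + O}$
$L{\left(a \right)} = 2 - a \left(-5 + \frac{1}{-4 + a}\right)$ ($L{\left(a \right)} = 2 - a \left(\frac{1}{-4 + a} - 5\right) = 2 - a \left(-5 + \frac{1}{-4 + a}\right)$)
$l{\left(x \right)} = - \frac{x}{3}$ ($l{\left(x \right)} = x \left(- \frac{1}{3}\right) = - \frac{x}{3}$)
$\frac{l{\left(L{\left(6 \right)} \right)} 56}{f} = \frac{- \frac{\frac{1}{-4 + 6} \left(\left(-1\right) 6 + \left(-4 + 6\right) \left(2 + 5 \cdot 6\right)\right)}{3} \cdot 56}{94610} = - \frac{\frac{1}{2} \left(-6 + 2 \left(2 + 30\right)\right)}{3} \cdot 56 \cdot \frac{1}{94610} = - \frac{\frac{1}{2} \left(-6 + 2 \cdot 32\right)}{3} \cdot 56 \cdot \frac{1}{94610} = - \frac{\frac{1}{2} \left(-6 + 64\right)}{3} \cdot 56 \cdot \frac{1}{94610} = - \frac{\frac{1}{2} \cdot 58}{3} \cdot 56 \cdot \frac{1}{94610} = \left(- \frac{1}{3}\right) 29 \cdot 56 \cdot \frac{1}{94610} = \left(- \frac{29}{3}\right) 56 \cdot \frac{1}{94610} = \left(- \frac{1624}{3}\right) \frac{1}{94610} = - \frac{812}{141915}$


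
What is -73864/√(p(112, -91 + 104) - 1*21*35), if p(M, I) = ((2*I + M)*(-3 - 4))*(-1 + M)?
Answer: 10552*I*√107961/15423 ≈ 224.8*I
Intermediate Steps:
p(M, I) = (-1 + M)*(-14*I - 7*M) (p(M, I) = ((M + 2*I)*(-7))*(-1 + M) = (-14*I - 7*M)*(-1 + M) = (-1 + M)*(-14*I - 7*M))
-73864/√(p(112, -91 + 104) - 1*21*35) = -73864/√((-7*112² + 7*112 + 14*(-91 + 104) - 14*(-91 + 104)*112) - 1*21*35) = -73864/√((-7*12544 + 784 + 14*13 - 14*13*112) - 21*35) = -73864/√((-87808 + 784 + 182 - 20384) - 735) = -73864/√(-107226 - 735) = -73864*(-I*√107961/107961) = -(-10552)*I*√107961/15423 = 10552*I*√107961/15423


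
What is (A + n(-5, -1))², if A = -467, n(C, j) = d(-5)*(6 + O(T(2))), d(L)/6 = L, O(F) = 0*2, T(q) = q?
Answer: 418609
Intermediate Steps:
O(F) = 0
d(L) = 6*L
n(C, j) = -180 (n(C, j) = (6*(-5))*(6 + 0) = -30*6 = -180)
(A + n(-5, -1))² = (-467 - 180)² = (-647)² = 418609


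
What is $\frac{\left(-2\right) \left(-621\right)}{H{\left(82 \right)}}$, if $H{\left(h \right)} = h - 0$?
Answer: $\frac{621}{41} \approx 15.146$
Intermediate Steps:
$H{\left(h \right)} = h$ ($H{\left(h \right)} = h + 0 = h$)
$\frac{\left(-2\right) \left(-621\right)}{H{\left(82 \right)}} = \frac{\left(-2\right) \left(-621\right)}{82} = 1242 \cdot \frac{1}{82} = \frac{621}{41}$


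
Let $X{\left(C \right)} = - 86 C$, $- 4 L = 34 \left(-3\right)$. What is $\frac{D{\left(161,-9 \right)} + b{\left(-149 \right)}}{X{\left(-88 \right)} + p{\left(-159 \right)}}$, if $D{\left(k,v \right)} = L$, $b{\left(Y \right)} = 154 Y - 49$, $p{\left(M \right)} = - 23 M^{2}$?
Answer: $\frac{45939}{1147790} \approx 0.040024$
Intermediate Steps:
$L = \frac{51}{2}$ ($L = - \frac{34 \left(-3\right)}{4} = \left(- \frac{1}{4}\right) \left(-102\right) = \frac{51}{2} \approx 25.5$)
$b{\left(Y \right)} = -49 + 154 Y$
$D{\left(k,v \right)} = \frac{51}{2}$
$\frac{D{\left(161,-9 \right)} + b{\left(-149 \right)}}{X{\left(-88 \right)} + p{\left(-159 \right)}} = \frac{\frac{51}{2} + \left(-49 + 154 \left(-149\right)\right)}{\left(-86\right) \left(-88\right) - 23 \left(-159\right)^{2}} = \frac{\frac{51}{2} - 22995}{7568 - 581463} = - \frac{45939}{2 \left(-573895\right)} = \left(- \frac{45939}{2}\right) \left(- \frac{1}{573895}\right) = \frac{45939}{1147790}$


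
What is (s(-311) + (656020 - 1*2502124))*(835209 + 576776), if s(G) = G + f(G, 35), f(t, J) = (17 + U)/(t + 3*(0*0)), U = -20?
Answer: -810811294018070/311 ≈ -2.6071e+12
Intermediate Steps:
f(t, J) = -3/t (f(t, J) = (17 - 20)/(t + 3*(0*0)) = -3/(t + 3*0) = -3/(t + 0) = -3/t)
s(G) = G - 3/G
(s(-311) + (656020 - 1*2502124))*(835209 + 576776) = ((-311 - 3/(-311)) + (656020 - 1*2502124))*(835209 + 576776) = ((-311 - 3*(-1/311)) + (656020 - 2502124))*1411985 = ((-311 + 3/311) - 1846104)*1411985 = (-96718/311 - 1846104)*1411985 = -574235062/311*1411985 = -810811294018070/311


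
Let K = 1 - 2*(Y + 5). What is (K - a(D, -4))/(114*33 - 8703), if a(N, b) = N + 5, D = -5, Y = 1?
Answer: 11/4941 ≈ 0.0022263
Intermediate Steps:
a(N, b) = 5 + N
K = -11 (K = 1 - 2*(1 + 5) = 1 - 2*6 = 1 - 1*12 = 1 - 12 = -11)
(K - a(D, -4))/(114*33 - 8703) = (-11 - (5 - 5))/(114*33 - 8703) = (-11 - 1*0)/(3762 - 8703) = (-11 + 0)/(-4941) = -1/4941*(-11) = 11/4941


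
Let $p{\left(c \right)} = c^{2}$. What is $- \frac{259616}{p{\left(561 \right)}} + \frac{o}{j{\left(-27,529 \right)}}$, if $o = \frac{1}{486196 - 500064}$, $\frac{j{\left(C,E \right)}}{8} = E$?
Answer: $- \frac{15236701354337}{18470779104096} \approx -0.82491$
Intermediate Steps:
$j{\left(C,E \right)} = 8 E$
$o = - \frac{1}{13868}$ ($o = \frac{1}{-13868} = - \frac{1}{13868} \approx -7.2108 \cdot 10^{-5}$)
$- \frac{259616}{p{\left(561 \right)}} + \frac{o}{j{\left(-27,529 \right)}} = - \frac{259616}{561^{2}} - \frac{1}{13868 \cdot 8 \cdot 529} = - \frac{259616}{314721} - \frac{1}{13868 \cdot 4232} = \left(-259616\right) \frac{1}{314721} - \frac{1}{58689376} = - \frac{259616}{314721} - \frac{1}{58689376} = - \frac{15236701354337}{18470779104096}$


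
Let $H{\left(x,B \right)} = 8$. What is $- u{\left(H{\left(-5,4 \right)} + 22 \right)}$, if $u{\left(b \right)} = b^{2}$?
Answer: $-900$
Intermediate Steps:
$- u{\left(H{\left(-5,4 \right)} + 22 \right)} = - \left(8 + 22\right)^{2} = - 30^{2} = \left(-1\right) 900 = -900$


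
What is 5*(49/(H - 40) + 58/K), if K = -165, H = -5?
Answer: -713/99 ≈ -7.2020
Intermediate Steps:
5*(49/(H - 40) + 58/K) = 5*(49/(-5 - 40) + 58/(-165)) = 5*(49/(-45) + 58*(-1/165)) = 5*(49*(-1/45) - 58/165) = 5*(-49/45 - 58/165) = 5*(-713/495) = -713/99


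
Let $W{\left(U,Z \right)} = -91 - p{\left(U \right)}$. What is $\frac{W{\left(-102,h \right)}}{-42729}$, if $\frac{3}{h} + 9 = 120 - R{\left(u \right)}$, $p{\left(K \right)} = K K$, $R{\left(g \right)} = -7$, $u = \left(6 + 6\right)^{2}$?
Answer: $\frac{10495}{42729} \approx 0.24562$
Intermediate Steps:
$u = 144$ ($u = 12^{2} = 144$)
$p{\left(K \right)} = K^{2}$
$h = \frac{3}{118}$ ($h = \frac{3}{-9 + \left(120 - -7\right)} = \frac{3}{-9 + \left(120 + 7\right)} = \frac{3}{-9 + 127} = \frac{3}{118} \approx 0.025424$)
$W{\left(U,Z \right)} = -91 - U^{2}$
$\frac{W{\left(-102,h \right)}}{-42729} = \frac{-91 - \left(-102\right)^{2}}{-42729} = \left(-91 - 10404\right) \left(- \frac{1}{42729}\right) = \left(-10495\right) \left(- \frac{1}{42729}\right) = \frac{10495}{42729}$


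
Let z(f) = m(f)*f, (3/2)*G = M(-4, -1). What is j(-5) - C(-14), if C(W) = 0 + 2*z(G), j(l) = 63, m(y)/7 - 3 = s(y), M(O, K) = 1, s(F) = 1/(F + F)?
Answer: 28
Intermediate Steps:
s(F) = 1/(2*F)
m(y) = 21 + 7/(2*y) (m(y) = 21 + 7*(1/(2*y)) = 21 + 7/(2*y))
G = ⅔ (G = (⅔)*1 = ⅔ ≈ 0.66667)
z(f) = f*(21 + 7/(2*f)) (z(f) = (21 + 7/(2*f))*f = f*(21 + 7/(2*f)))
C(W) = 35 (C(W) = 0 + 2*(7/2 + 21*(⅔)) = 0 + 2*(7/2 + 14) = 0 + 2*(35/2) = 0 + 35 = 35)
j(-5) - C(-14) = 63 - 1*35 = 63 - 35 = 28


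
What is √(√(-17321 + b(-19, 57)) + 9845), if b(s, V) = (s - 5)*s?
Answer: √(9845 + I*√16865) ≈ 99.224 + 0.6544*I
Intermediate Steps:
b(s, V) = s*(-5 + s) (b(s, V) = (-5 + s)*s = s*(-5 + s))
√(√(-17321 + b(-19, 57)) + 9845) = √(√(-17321 - 19*(-5 - 19)) + 9845) = √(√(-17321 - 19*(-24)) + 9845) = √(√(-17321 + 456) + 9845) = √(√(-16865) + 9845) = √(I*√16865 + 9845) = √(9845 + I*√16865)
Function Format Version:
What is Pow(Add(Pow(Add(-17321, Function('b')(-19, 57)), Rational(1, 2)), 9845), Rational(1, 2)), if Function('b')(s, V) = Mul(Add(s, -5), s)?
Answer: Pow(Add(9845, Mul(I, Pow(16865, Rational(1, 2)))), Rational(1, 2)) ≈ Add(99.224, Mul(0.6544, I))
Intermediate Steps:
Function('b')(s, V) = Mul(s, Add(-5, s)) (Function('b')(s, V) = Mul(Add(-5, s), s) = Mul(s, Add(-5, s)))
Pow(Add(Pow(Add(-17321, Function('b')(-19, 57)), Rational(1, 2)), 9845), Rational(1, 2)) = Pow(Add(Pow(Add(-17321, Mul(-19, Add(-5, -19))), Rational(1, 2)), 9845), Rational(1, 2)) = Pow(Add(Pow(Add(-17321, Mul(-19, -24)), Rational(1, 2)), 9845), Rational(1, 2)) = Pow(Add(Pow(Add(-17321, 456), Rational(1, 2)), 9845), Rational(1, 2)) = Pow(Add(Pow(-16865, Rational(1, 2)), 9845), Rational(1, 2)) = Pow(Add(Mul(I, Pow(16865, Rational(1, 2))), 9845), Rational(1, 2)) = Pow(Add(9845, Mul(I, Pow(16865, Rational(1, 2)))), Rational(1, 2))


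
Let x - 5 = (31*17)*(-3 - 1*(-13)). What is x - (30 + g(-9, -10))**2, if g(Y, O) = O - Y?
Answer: 4434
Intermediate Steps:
x = 5275 (x = 5 + (31*17)*(-3 - 1*(-13)) = 5 + 527*(-3 + 13) = 5 + 527*10 = 5 + 5270 = 5275)
x - (30 + g(-9, -10))**2 = 5275 - (30 + (-10 - 1*(-9)))**2 = 5275 - (30 + (-10 + 9))**2 = 5275 - (30 - 1)**2 = 5275 - 1*29**2 = 5275 - 1*841 = 5275 - 841 = 4434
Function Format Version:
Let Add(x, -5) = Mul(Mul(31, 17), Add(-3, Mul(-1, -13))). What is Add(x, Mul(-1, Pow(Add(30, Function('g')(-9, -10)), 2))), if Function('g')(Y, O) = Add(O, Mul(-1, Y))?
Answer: 4434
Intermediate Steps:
x = 5275 (x = Add(5, Mul(Mul(31, 17), Add(-3, Mul(-1, -13)))) = Add(5, Mul(527, Add(-3, 13))) = Add(5, Mul(527, 10)) = Add(5, 5270) = 5275)
Add(x, Mul(-1, Pow(Add(30, Function('g')(-9, -10)), 2))) = Add(5275, Mul(-1, Pow(Add(30, Add(-10, Mul(-1, -9))), 2))) = Add(5275, Mul(-1, Pow(Add(30, Add(-10, 9)), 2))) = Add(5275, Mul(-1, Pow(Add(30, -1), 2))) = Add(5275, Mul(-1, Pow(29, 2))) = Add(5275, Mul(-1, 841)) = Add(5275, -841) = 4434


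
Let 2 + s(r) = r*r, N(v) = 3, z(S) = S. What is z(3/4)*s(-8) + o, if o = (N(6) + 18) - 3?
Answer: 129/2 ≈ 64.500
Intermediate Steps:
s(r) = -2 + r**2 (s(r) = -2 + r*r = -2 + r**2)
o = 18 (o = (3 + 18) - 3 = 21 - 3 = 18)
z(3/4)*s(-8) + o = (3/4)*(-2 + (-8)**2) + 18 = (3*(1/4))*(-2 + 64) + 18 = (3/4)*62 + 18 = 93/2 + 18 = 129/2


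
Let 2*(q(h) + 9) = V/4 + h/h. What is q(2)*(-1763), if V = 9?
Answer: 104017/8 ≈ 13002.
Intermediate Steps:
q(h) = -59/8 (q(h) = -9 + (9/4 + h/h)/2 = -9 + (9*(¼) + 1)/2 = -9 + (9/4 + 1)/2 = -9 + (½)*(13/4) = -9 + 13/8 = -59/8)
q(2)*(-1763) = -59/8*(-1763) = 104017/8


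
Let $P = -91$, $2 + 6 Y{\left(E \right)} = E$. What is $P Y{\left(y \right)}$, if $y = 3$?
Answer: $- \frac{91}{6} \approx -15.167$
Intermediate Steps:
$Y{\left(E \right)} = - \frac{1}{3} + \frac{E}{6}$
$P Y{\left(y \right)} = - 91 \left(- \frac{1}{3} + \frac{1}{6} \cdot 3\right) = - 91 \left(- \frac{1}{3} + \frac{1}{2}\right) = \left(-91\right) \frac{1}{6} = - \frac{91}{6}$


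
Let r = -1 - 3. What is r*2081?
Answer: -8324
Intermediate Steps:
r = -4
r*2081 = -4*2081 = -8324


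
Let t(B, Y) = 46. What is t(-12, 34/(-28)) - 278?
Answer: -232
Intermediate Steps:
t(-12, 34/(-28)) - 278 = 46 - 278 = -232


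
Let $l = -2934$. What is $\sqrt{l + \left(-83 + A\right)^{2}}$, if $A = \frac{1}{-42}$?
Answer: $\frac{\sqrt{6983593}}{42} \approx 62.92$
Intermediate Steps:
$A = - \frac{1}{42} \approx -0.02381$
$\sqrt{l + \left(-83 + A\right)^{2}} = \sqrt{-2934 + \left(-83 - \frac{1}{42}\right)^{2}} = \sqrt{-2934 + \left(- \frac{3487}{42}\right)^{2}} = \sqrt{-2934 + \frac{12159169}{1764}} = \sqrt{\frac{6983593}{1764}} = \frac{\sqrt{6983593}}{42}$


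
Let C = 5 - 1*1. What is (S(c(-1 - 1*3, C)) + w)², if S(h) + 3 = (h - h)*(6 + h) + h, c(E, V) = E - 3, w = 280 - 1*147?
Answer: 15129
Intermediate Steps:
C = 4 (C = 5 - 1 = 4)
w = 133 (w = 280 - 147 = 133)
c(E, V) = -3 + E
S(h) = -3 + h (S(h) = -3 + ((h - h)*(6 + h) + h) = -3 + (0*(6 + h) + h) = -3 + (0 + h) = -3 + h)
(S(c(-1 - 1*3, C)) + w)² = ((-3 + (-3 + (-1 - 1*3))) + 133)² = ((-3 + (-3 + (-1 - 3))) + 133)² = ((-3 + (-3 - 4)) + 133)² = ((-3 - 7) + 133)² = (-10 + 133)² = 123² = 15129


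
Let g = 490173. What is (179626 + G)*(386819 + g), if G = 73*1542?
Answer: 256250046464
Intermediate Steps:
G = 112566
(179626 + G)*(386819 + g) = (179626 + 112566)*(386819 + 490173) = 292192*876992 = 256250046464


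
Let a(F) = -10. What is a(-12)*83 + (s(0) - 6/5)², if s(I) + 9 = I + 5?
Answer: -20074/25 ≈ -802.96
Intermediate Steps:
s(I) = -4 + I (s(I) = -9 + (I + 5) = -9 + (5 + I) = -4 + I)
a(-12)*83 + (s(0) - 6/5)² = -10*83 + ((-4 + 0) - 6/5)² = -830 + (-4 - 6*⅕)² = -830 + (-4 - 6/5)² = -830 + (-26/5)² = -830 + 676/25 = -20074/25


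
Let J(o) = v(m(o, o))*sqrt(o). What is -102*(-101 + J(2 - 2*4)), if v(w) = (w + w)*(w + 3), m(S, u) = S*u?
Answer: 10302 - 286416*I*sqrt(6) ≈ 10302.0 - 7.0157e+5*I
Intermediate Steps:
v(w) = 2*w*(3 + w) (v(w) = (2*w)*(3 + w) = 2*w*(3 + w))
J(o) = 2*o**(5/2)*(3 + o**2) (J(o) = (2*(o*o)*(3 + o*o))*sqrt(o) = (2*o**2*(3 + o**2))*sqrt(o) = 2*o**(5/2)*(3 + o**2))
-102*(-101 + J(2 - 2*4)) = -102*(-101 + 2*(2 - 2*4)**(5/2)*(3 + (2 - 2*4)**2)) = -102*(-101 + 2*(2 - 8)**(5/2)*(3 + (2 - 8)**2)) = -102*(-101 + 2*(-6)**(5/2)*(3 + (-6)**2)) = -102*(-101 + 2*(36*I*sqrt(6))*(3 + 36)) = -102*(-101 + 2*(36*I*sqrt(6))*39) = -102*(-101 + 2808*I*sqrt(6)) = 10302 - 286416*I*sqrt(6)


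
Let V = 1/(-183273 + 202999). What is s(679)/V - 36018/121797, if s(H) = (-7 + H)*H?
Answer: 40602325002634/4511 ≈ 9.0007e+9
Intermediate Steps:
s(H) = H*(-7 + H)
V = 1/19726 ≈ 5.0695e-5
s(679)/V - 36018/121797 = (679*(-7 + 679))/(1/19726) - 36018/121797 = (679*672)*19726 - 36018*1/121797 = 456288*19726 - 1334/4511 = 9000737088 - 1334/4511 = 40602325002634/4511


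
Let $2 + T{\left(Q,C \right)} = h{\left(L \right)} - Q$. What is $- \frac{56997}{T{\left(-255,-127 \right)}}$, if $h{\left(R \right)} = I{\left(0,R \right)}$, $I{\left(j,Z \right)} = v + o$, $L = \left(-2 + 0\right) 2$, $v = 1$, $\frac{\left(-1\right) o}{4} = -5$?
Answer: $- \frac{56997}{274} \approx -208.02$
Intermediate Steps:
$o = 20$ ($o = \left(-4\right) \left(-5\right) = 20$)
$L = -4$ ($L = \left(-2\right) 2 = -4$)
$I{\left(j,Z \right)} = 21$ ($I{\left(j,Z \right)} = 1 + 20 = 21$)
$h{\left(R \right)} = 21$
$T{\left(Q,C \right)} = 19 - Q$ ($T{\left(Q,C \right)} = -2 - \left(-21 + Q\right) = 19 - Q$)
$- \frac{56997}{T{\left(-255,-127 \right)}} = - \frac{56997}{19 - -255} = - \frac{56997}{19 + 255} = - \frac{56997}{274}$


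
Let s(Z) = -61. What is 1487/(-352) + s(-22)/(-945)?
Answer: -1383743/332640 ≈ -4.1599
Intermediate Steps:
1487/(-352) + s(-22)/(-945) = 1487/(-352) - 61/(-945) = 1487*(-1/352) - 61*(-1/945) = -1487/352 + 61/945 = -1383743/332640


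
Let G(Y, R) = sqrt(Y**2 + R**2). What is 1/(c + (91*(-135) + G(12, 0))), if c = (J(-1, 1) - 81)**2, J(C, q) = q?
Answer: -1/5873 ≈ -0.00017027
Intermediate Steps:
G(Y, R) = sqrt(R**2 + Y**2)
c = 6400 (c = (1 - 81)**2 = (-80)**2 = 6400)
1/(c + (91*(-135) + G(12, 0))) = 1/(6400 + (91*(-135) + sqrt(0**2 + 12**2))) = 1/(6400 + (-12285 + sqrt(0 + 144))) = 1/(6400 + (-12285 + sqrt(144))) = 1/(6400 + (-12285 + 12)) = 1/(6400 - 12273) = 1/(-5873) = -1/5873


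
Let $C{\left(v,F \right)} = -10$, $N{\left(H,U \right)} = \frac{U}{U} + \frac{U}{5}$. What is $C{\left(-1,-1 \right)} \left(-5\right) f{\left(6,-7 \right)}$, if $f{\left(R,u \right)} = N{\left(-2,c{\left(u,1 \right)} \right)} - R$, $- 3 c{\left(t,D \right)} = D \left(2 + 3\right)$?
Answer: $- \frac{800}{3} \approx -266.67$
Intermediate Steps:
$c{\left(t,D \right)} = - \frac{5 D}{3}$ ($c{\left(t,D \right)} = - \frac{D \left(2 + 3\right)}{3} = - \frac{D 5}{3} = - \frac{5 D}{3}$)
$N{\left(H,U \right)} = 1 + \frac{U}{5}$ ($N{\left(H,U \right)} = 1 + U \frac{1}{5} = 1 + \frac{U}{5}$)
$f{\left(R,u \right)} = \frac{2}{3} - R$ ($f{\left(R,u \right)} = \left(1 + \frac{\left(- \frac{5}{3}\right) 1}{5}\right) - R = \left(1 + \frac{1}{5} \left(- \frac{5}{3}\right)\right) - R = \left(1 - \frac{1}{3}\right) - R = \frac{2}{3} - R$)
$C{\left(-1,-1 \right)} \left(-5\right) f{\left(6,-7 \right)} = \left(-10\right) \left(-5\right) \left(\frac{2}{3} - 6\right) = 50 \left(\frac{2}{3} - 6\right) = 50 \left(- \frac{16}{3}\right) = - \frac{800}{3}$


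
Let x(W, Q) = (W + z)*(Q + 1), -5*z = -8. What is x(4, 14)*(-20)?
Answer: -1680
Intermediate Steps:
z = 8/5 (z = -⅕*(-8) = 8/5 ≈ 1.6000)
x(W, Q) = (1 + Q)*(8/5 + W) (x(W, Q) = (W + 8/5)*(Q + 1) = (8/5 + W)*(1 + Q) = (1 + Q)*(8/5 + W))
x(4, 14)*(-20) = (8/5 + 4 + (8/5)*14 + 14*4)*(-20) = (8/5 + 4 + 112/5 + 56)*(-20) = 84*(-20) = -1680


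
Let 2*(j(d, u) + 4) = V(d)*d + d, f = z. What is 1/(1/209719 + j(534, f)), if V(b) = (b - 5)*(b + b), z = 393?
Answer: 209719/31635647041854 ≈ 6.6292e-9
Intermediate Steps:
V(b) = 2*b*(-5 + b) (V(b) = (-5 + b)*(2*b) = 2*b*(-5 + b))
f = 393
j(d, u) = -4 + d/2 + d²*(-5 + d) (j(d, u) = -4 + ((2*d*(-5 + d))*d + d)/2 = -4 + (2*d²*(-5 + d) + d)/2 = -4 + (d + 2*d²*(-5 + d))/2 = -4 + (d/2 + d²*(-5 + d)) = -4 + d/2 + d²*(-5 + d))
1/(1/209719 + j(534, f)) = 1/(1/209719 + (-4 + (½)*534 + 534²*(-5 + 534))) = 1/(1/209719 + (-4 + 267 + 285156*529)) = 1/(1/209719 + (-4 + 267 + 150847524)) = 1/(1/209719 + 150847787) = 1/(31635647041854/209719) = 209719/31635647041854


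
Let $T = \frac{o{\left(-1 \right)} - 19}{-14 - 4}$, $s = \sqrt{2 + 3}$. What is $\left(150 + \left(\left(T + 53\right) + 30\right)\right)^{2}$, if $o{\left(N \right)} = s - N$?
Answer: $\frac{\left(4212 - \sqrt{5}\right)^{2}}{324} \approx 54698.0$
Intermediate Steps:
$s = \sqrt{5} \approx 2.2361$
$o{\left(N \right)} = \sqrt{5} - N$
$T = 1 - \frac{\sqrt{5}}{18}$ ($T = \frac{\left(\sqrt{5} - -1\right) - 19}{-14 - 4} = \frac{\left(\sqrt{5} + 1\right) - 19}{-18} = \left(\left(1 + \sqrt{5}\right) - 19\right) \left(- \frac{1}{18}\right) = \left(-18 + \sqrt{5}\right) \left(- \frac{1}{18}\right) = 1 - \frac{\sqrt{5}}{18} \approx 0.87577$)
$\left(150 + \left(\left(T + 53\right) + 30\right)\right)^{2} = \left(150 + \left(\left(\left(1 - \frac{\sqrt{5}}{18}\right) + 53\right) + 30\right)\right)^{2} = \left(150 + \left(\left(54 - \frac{\sqrt{5}}{18}\right) + 30\right)\right)^{2} = \left(150 + \left(84 - \frac{\sqrt{5}}{18}\right)\right)^{2} = \left(234 - \frac{\sqrt{5}}{18}\right)^{2}$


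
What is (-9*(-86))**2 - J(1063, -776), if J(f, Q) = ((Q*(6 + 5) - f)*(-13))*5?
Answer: -24859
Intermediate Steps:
J(f, Q) = -715*Q + 65*f (J(f, Q) = ((Q*11 - f)*(-13))*5 = ((11*Q - f)*(-13))*5 = ((-f + 11*Q)*(-13))*5 = (-143*Q + 13*f)*5 = -715*Q + 65*f)
(-9*(-86))**2 - J(1063, -776) = (-9*(-86))**2 - (-715*(-776) + 65*1063) = 774**2 - (554840 + 69095) = 599076 - 1*623935 = 599076 - 623935 = -24859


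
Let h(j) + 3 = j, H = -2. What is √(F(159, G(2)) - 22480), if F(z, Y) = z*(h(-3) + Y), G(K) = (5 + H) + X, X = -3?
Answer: I*√23434 ≈ 153.08*I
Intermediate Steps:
G(K) = 0 (G(K) = (5 - 2) - 3 = 3 - 3 = 0)
h(j) = -3 + j
F(z, Y) = z*(-6 + Y) (F(z, Y) = z*((-3 - 3) + Y) = z*(-6 + Y))
√(F(159, G(2)) - 22480) = √(159*(-6 + 0) - 22480) = √(159*(-6) - 22480) = √(-954 - 22480) = √(-23434) = I*√23434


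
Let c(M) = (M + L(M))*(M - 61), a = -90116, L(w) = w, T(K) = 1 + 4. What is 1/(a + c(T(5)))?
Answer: -1/90676 ≈ -1.1028e-5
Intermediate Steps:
T(K) = 5
c(M) = 2*M*(-61 + M) (c(M) = (M + M)*(M - 61) = (2*M)*(-61 + M) = 2*M*(-61 + M))
1/(a + c(T(5))) = 1/(-90116 + 2*5*(-61 + 5)) = 1/(-90116 + 2*5*(-56)) = 1/(-90116 - 560) = 1/(-90676) = -1/90676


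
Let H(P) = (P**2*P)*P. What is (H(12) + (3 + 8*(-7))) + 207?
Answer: 20890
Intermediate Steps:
H(P) = P**4 (H(P) = P**3*P = P**4)
(H(12) + (3 + 8*(-7))) + 207 = (12**4 + (3 + 8*(-7))) + 207 = (20736 + (3 - 56)) + 207 = (20736 - 53) + 207 = 20683 + 207 = 20890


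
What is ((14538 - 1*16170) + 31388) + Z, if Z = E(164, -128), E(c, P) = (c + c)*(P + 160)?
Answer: 40252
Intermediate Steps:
E(c, P) = 2*c*(160 + P) (E(c, P) = (2*c)*(160 + P) = 2*c*(160 + P))
Z = 10496 (Z = 2*164*(160 - 128) = 2*164*32 = 10496)
((14538 - 1*16170) + 31388) + Z = ((14538 - 1*16170) + 31388) + 10496 = ((14538 - 16170) + 31388) + 10496 = (-1632 + 31388) + 10496 = 29756 + 10496 = 40252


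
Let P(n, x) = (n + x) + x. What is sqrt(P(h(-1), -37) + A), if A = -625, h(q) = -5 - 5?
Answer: I*sqrt(709) ≈ 26.627*I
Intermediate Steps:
h(q) = -10
P(n, x) = n + 2*x
sqrt(P(h(-1), -37) + A) = sqrt((-10 + 2*(-37)) - 625) = sqrt((-10 - 74) - 625) = sqrt(-84 - 625) = sqrt(-709) = I*sqrt(709)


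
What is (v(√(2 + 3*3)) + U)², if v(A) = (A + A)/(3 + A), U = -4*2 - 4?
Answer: 100 + 6*√11 ≈ 119.90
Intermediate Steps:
U = -12 (U = -8 - 4 = -12)
v(A) = 2*A/(3 + A) (v(A) = (2*A)/(3 + A) = 2*A/(3 + A))
(v(√(2 + 3*3)) + U)² = (2*√(2 + 3*3)/(3 + √(2 + 3*3)) - 12)² = (2*√(2 + 9)/(3 + √(2 + 9)) - 12)² = (2*√11/(3 + √11) - 12)² = (-12 + 2*√11/(3 + √11))²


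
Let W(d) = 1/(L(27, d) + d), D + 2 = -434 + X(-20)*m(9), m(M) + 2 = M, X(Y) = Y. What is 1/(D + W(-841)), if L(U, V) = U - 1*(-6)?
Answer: -808/465409 ≈ -0.0017361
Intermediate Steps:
m(M) = -2 + M
L(U, V) = 6 + U (L(U, V) = U + 6 = 6 + U)
D = -576 (D = -2 + (-434 - 20*(-2 + 9)) = -2 + (-434 - 20*7) = -2 + (-434 - 140) = -2 - 574 = -576)
W(d) = 1/(33 + d) (W(d) = 1/((6 + 27) + d) = 1/(33 + d))
1/(D + W(-841)) = 1/(-576 + 1/(33 - 841)) = 1/(-576 + 1/(-808)) = 1/(-576 - 1/808) = 1/(-465409/808) = -808/465409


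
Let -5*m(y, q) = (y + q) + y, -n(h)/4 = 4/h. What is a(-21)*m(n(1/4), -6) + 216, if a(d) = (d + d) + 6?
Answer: -3744/5 ≈ -748.80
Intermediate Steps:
n(h) = -16/h
m(y, q) = -2*y/5 - q/5 (m(y, q) = -((y + q) + y)/5 = -((q + y) + y)/5 = -(q + 2*y)/5 = -2*y/5 - q/5)
a(d) = 6 + 2*d (a(d) = 2*d + 6 = 6 + 2*d)
a(-21)*m(n(1/4), -6) + 216 = (6 + 2*(-21))*(-(-32)/(5*(1/4)) - ⅕*(-6)) + 216 = (6 - 42)*(-(-32)/(5*¼) + 6/5) + 216 = -36*(-(-32)*4/5 + 6/5) + 216 = -36*(-⅖*(-64) + 6/5) + 216 = -36*(128/5 + 6/5) + 216 = -36*134/5 + 216 = -4824/5 + 216 = -3744/5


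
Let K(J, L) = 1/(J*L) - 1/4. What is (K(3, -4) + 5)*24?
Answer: 112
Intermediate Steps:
K(J, L) = -¼ + 1/(J*L) (K(J, L) = 1*(1/(J*L)) - 1*¼ = 1/(J*L) - ¼ = -¼ + 1/(J*L))
(K(3, -4) + 5)*24 = ((-¼ + 1/(3*(-4))) + 5)*24 = ((-¼ + (⅓)*(-¼)) + 5)*24 = ((-¼ - 1/12) + 5)*24 = (-⅓ + 5)*24 = (14/3)*24 = 112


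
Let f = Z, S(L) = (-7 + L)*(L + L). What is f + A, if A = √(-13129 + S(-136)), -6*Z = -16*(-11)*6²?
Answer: -1056 + 3*√2863 ≈ -895.48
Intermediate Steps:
S(L) = 2*L*(-7 + L) (S(L) = (-7 + L)*(2*L) = 2*L*(-7 + L))
Z = -1056 (Z = -(-16*(-11))*6²/6 = -88*36/3 = -⅙*6336 = -1056)
f = -1056
A = 3*√2863 (A = √(-13129 + 2*(-136)*(-7 - 136)) = √(-13129 + 2*(-136)*(-143)) = √(-13129 + 38896) = √25767 = 3*√2863 ≈ 160.52)
f + A = -1056 + 3*√2863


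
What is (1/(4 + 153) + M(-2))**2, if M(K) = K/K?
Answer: 24964/24649 ≈ 1.0128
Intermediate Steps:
M(K) = 1
(1/(4 + 153) + M(-2))**2 = (1/(4 + 153) + 1)**2 = (1/157 + 1)**2 = (158/157)**2 = 24964/24649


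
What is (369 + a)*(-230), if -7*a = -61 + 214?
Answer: -558900/7 ≈ -79843.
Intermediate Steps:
a = -153/7 (a = -(-61 + 214)/7 = -⅐*153 = -153/7 ≈ -21.857)
(369 + a)*(-230) = (369 - 153/7)*(-230) = (2430/7)*(-230) = -558900/7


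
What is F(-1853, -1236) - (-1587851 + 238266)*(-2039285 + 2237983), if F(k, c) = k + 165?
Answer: 268159838642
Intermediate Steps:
F(k, c) = 165 + k
F(-1853, -1236) - (-1587851 + 238266)*(-2039285 + 2237983) = (165 - 1853) - (-1587851 + 238266)*(-2039285 + 2237983) = -1688 - (-1349585)*198698 = -1688 - 1*(-268159840330) = -1688 + 268159840330 = 268159838642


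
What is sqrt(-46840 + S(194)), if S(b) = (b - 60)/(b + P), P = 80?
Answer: I*sqrt(879130781)/137 ≈ 216.42*I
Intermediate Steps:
S(b) = (-60 + b)/(80 + b) (S(b) = (b - 60)/(b + 80) = (-60 + b)/(80 + b))
sqrt(-46840 + S(194)) = sqrt(-46840 + (-60 + 194)/(80 + 194)) = sqrt(-46840 + 134/274) = sqrt(-46840 + (1/274)*134) = sqrt(-46840 + 67/137) = sqrt(-6417013/137) = I*sqrt(879130781)/137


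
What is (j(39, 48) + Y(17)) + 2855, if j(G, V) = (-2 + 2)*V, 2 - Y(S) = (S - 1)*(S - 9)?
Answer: 2729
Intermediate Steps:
Y(S) = 2 - (-1 + S)*(-9 + S) (Y(S) = 2 - (S - 1)*(S - 9) = 2 - (-1 + S)*(-9 + S))
j(G, V) = 0 (j(G, V) = 0*V = 0)
(j(39, 48) + Y(17)) + 2855 = (0 + (-7 - 1*17² + 10*17)) + 2855 = (0 + (-7 - 1*289 + 170)) + 2855 = (0 + (-7 - 289 + 170)) + 2855 = (0 - 126) + 2855 = -126 + 2855 = 2729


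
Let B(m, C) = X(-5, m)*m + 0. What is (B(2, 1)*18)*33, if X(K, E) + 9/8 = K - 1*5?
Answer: -26433/2 ≈ -13217.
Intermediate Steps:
X(K, E) = -49/8 + K (X(K, E) = -9/8 + (K - 1*5) = -9/8 + (K - 5) = -9/8 + (-5 + K) = -49/8 + K)
B(m, C) = -89*m/8 (B(m, C) = (-49/8 - 5)*m + 0 = -89*m/8 + 0 = -89*m/8)
(B(2, 1)*18)*33 = (-89/8*2*18)*33 = -89/4*18*33 = -801/2*33 = -26433/2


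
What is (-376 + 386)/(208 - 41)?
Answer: 10/167 ≈ 0.059880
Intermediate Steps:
(-376 + 386)/(208 - 41) = 10/167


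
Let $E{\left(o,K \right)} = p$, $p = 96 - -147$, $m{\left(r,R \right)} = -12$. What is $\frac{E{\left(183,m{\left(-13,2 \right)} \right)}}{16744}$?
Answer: $\frac{243}{16744} \approx 0.014513$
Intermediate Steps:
$p = 243$ ($p = 96 + 147 = 243$)
$E{\left(o,K \right)} = 243$
$\frac{E{\left(183,m{\left(-13,2 \right)} \right)}}{16744} = \frac{243}{16744}$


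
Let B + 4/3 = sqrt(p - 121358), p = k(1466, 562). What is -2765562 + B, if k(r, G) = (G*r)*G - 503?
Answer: -8296690/3 + sqrt(462905443) ≈ -2.7440e+6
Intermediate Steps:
k(r, G) = -503 + r*G**2 (k(r, G) = r*G**2 - 503 = -503 + r*G**2)
p = 463026801 (p = -503 + 1466*562**2 = -503 + 1466*315844 = -503 + 463027304 = 463026801)
B = -4/3 + sqrt(462905443) (B = -4/3 + sqrt(463026801 - 121358) = -4/3 + sqrt(462905443) ≈ 21514.)
-2765562 + B = -2765562 + (-4/3 + sqrt(462905443)) = -8296690/3 + sqrt(462905443)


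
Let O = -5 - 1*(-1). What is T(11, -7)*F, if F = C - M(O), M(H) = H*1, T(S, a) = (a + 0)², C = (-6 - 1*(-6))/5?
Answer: 196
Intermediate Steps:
C = 0 (C = (-6 + 6)*(⅕) = 0*(⅕) = 0)
T(S, a) = a²
O = -4 (O = -5 + 1 = -4)
M(H) = H
F = 4 (F = 0 - 1*(-4) = 0 + 4 = 4)
T(11, -7)*F = (-7)²*4 = 49*4 = 196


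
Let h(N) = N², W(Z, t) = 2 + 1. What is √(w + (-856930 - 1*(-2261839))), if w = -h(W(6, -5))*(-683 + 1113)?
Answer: 3*√155671 ≈ 1183.7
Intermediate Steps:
W(Z, t) = 3
w = -3870 (w = -3²*(-683 + 1113) = -9*430 = -1*3870 = -3870)
√(w + (-856930 - 1*(-2261839))) = √(-3870 + (-856930 - 1*(-2261839))) = √(-3870 + (-856930 + 2261839)) = √(-3870 + 1404909) = √1401039 = 3*√155671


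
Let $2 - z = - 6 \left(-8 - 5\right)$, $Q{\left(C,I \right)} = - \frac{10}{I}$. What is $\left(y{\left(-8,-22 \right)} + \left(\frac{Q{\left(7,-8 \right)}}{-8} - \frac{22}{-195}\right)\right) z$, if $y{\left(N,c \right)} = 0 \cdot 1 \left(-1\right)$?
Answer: $\frac{5149}{1560} \approx 3.3006$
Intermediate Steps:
$y{\left(N,c \right)} = 0$ ($y{\left(N,c \right)} = 0 \left(-1\right) = 0$)
$z = -76$ ($z = 2 - - 6 \left(-8 - 5\right) = 2 - \left(-6\right) \left(-13\right) = 2 - 78 = -76$)
$\left(y{\left(-8,-22 \right)} + \left(\frac{Q{\left(7,-8 \right)}}{-8} - \frac{22}{-195}\right)\right) z = \left(0 + \left(\frac{\left(-10\right) \frac{1}{-8}}{-8} - \frac{22}{-195}\right)\right) \left(-76\right) = \left(0 + \left(\left(-10\right) \left(- \frac{1}{8}\right) \left(- \frac{1}{8}\right) - - \frac{22}{195}\right)\right) \left(-76\right) = \left(0 + \left(\frac{5}{4} \left(- \frac{1}{8}\right) + \frac{22}{195}\right)\right) \left(-76\right) = \left(0 + \left(- \frac{5}{32} + \frac{22}{195}\right)\right) \left(-76\right) = \left(0 - \frac{271}{6240}\right) \left(-76\right) = \left(- \frac{271}{6240}\right) \left(-76\right) = \frac{5149}{1560}$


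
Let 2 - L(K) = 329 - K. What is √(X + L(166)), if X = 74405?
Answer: 2*√18561 ≈ 272.48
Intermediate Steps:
L(K) = -327 + K (L(K) = 2 - (329 - K) = 2 + (-329 + K) = -327 + K)
√(X + L(166)) = √(74405 + (-327 + 166)) = √(74405 - 161) = √74244 = 2*√18561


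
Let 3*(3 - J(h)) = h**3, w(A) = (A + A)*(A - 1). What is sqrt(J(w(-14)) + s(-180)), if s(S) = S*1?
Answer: I*sqrt(24696177) ≈ 4969.5*I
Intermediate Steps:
w(A) = 2*A*(-1 + A) (w(A) = (2*A)*(-1 + A) = 2*A*(-1 + A))
s(S) = S
J(h) = 3 - h**3/3
sqrt(J(w(-14)) + s(-180)) = sqrt((3 - (-21952*(-1 - 14)**3)/3) - 180) = sqrt((3 - (2*(-14)*(-15))**3/3) - 180) = sqrt((3 - 1/3*420**3) - 180) = sqrt((3 - 1/3*74088000) - 180) = sqrt((3 - 24696000) - 180) = sqrt(-24695997 - 180) = sqrt(-24696177) = I*sqrt(24696177)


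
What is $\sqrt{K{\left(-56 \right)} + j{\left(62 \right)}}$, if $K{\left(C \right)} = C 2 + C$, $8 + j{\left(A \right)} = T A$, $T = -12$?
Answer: $2 i \sqrt{230} \approx 30.332 i$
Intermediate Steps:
$j{\left(A \right)} = -8 - 12 A$
$K{\left(C \right)} = 3 C$ ($K{\left(C \right)} = 2 C + C = 3 C$)
$\sqrt{K{\left(-56 \right)} + j{\left(62 \right)}} = \sqrt{3 \left(-56\right) - 752} = \sqrt{-168 - 752} = \sqrt{-920} = 2 i \sqrt{230}$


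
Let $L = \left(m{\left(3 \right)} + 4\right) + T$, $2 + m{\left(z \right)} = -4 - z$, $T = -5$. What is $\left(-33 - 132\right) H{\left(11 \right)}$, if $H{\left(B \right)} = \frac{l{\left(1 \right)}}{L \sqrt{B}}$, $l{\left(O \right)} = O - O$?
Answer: $0$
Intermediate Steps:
$m{\left(z \right)} = -6 - z$ ($m{\left(z \right)} = -2 - \left(4 + z\right) = -6 - z$)
$L = -10$ ($L = \left(\left(-6 - 3\right) + 4\right) - 5 = \left(-9 + 4\right) - 5 = -5 - 5 = -10$)
$l{\left(O \right)} = 0$
$H{\left(B \right)} = 0$ ($H{\left(B \right)} = \frac{0}{\left(-10\right) \sqrt{B}} = 0 \left(- \frac{1}{10 \sqrt{B}}\right) = 0$)
$\left(-33 - 132\right) H{\left(11 \right)} = \left(-33 - 132\right) 0 = \left(-165\right) 0 = 0$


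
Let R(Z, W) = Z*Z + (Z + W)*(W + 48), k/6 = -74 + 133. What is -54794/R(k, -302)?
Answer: -27397/56054 ≈ -0.48876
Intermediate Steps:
k = 354 (k = 6*(-74 + 133) = 6*59 = 354)
R(Z, W) = Z² + (48 + W)*(W + Z) (R(Z, W) = Z² + (W + Z)*(48 + W) = Z² + (48 + W)*(W + Z))
-54794/R(k, -302) = -54794/((-302)² + 354² + 48*(-302) + 48*354 - 302*354) = -54794/(91204 + 125316 - 14496 + 16992 - 106908) = -54794/112108 = -54794*1/112108 = -27397/56054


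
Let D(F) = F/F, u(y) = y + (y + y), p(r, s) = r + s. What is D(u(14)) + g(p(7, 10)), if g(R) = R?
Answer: 18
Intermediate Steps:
u(y) = 3*y (u(y) = y + 2*y = 3*y)
D(F) = 1
D(u(14)) + g(p(7, 10)) = 1 + (7 + 10) = 1 + 17 = 18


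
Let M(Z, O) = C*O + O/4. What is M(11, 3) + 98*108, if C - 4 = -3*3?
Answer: 42279/4 ≈ 10570.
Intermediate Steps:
C = -5 (C = 4 - 3*3 = 4 - 9 = -5)
M(Z, O) = -19*O/4 (M(Z, O) = -5*O + O/4 = -19*O/4)
M(11, 3) + 98*108 = -19/4*3 + 98*108 = -57/4 + 10584 = 42279/4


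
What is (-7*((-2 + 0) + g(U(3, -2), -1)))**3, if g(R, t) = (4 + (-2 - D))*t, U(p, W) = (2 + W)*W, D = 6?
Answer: -2744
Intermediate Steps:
U(p, W) = W*(2 + W)
g(R, t) = -4*t (g(R, t) = (4 + (-2 - 1*6))*t = (4 + (-2 - 6))*t = (4 - 8)*t = -4*t)
(-7*((-2 + 0) + g(U(3, -2), -1)))**3 = (-7*((-2 + 0) - 4*(-1)))**3 = (-7*(-2 + 4))**3 = (-7*2)**3 = (-14)**3 = -2744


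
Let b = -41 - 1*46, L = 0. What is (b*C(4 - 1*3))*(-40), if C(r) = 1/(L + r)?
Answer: 3480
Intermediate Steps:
b = -87 (b = -41 - 46 = -87)
C(r) = 1/r (C(r) = 1/(0 + r) = 1/r)
(b*C(4 - 1*3))*(-40) = -87/(4 - 1*3)*(-40) = -87/(4 - 3)*(-40) = -87/1*(-40) = -87*1*(-40) = -87*(-40) = 3480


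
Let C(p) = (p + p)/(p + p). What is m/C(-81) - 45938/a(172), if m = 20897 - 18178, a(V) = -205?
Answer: 603333/205 ≈ 2943.1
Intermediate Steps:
C(p) = 1 (C(p) = (2*p)/((2*p)) = (2*p)*(1/(2*p)) = 1)
m = 2719
m/C(-81) - 45938/a(172) = 2719/1 - 45938/(-205) = 2719*1 - 45938*(-1/205) = 2719 + 45938/205 = 603333/205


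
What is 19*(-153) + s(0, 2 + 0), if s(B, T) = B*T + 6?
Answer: -2901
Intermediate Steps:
s(B, T) = 6 + B*T
19*(-153) + s(0, 2 + 0) = 19*(-153) + (6 + 0*(2 + 0)) = -2907 + (6 + 0*2) = -2907 + (6 + 0) = -2907 + 6 = -2901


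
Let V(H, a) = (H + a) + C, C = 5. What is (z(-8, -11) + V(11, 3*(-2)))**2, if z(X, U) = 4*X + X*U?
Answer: 4356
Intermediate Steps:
z(X, U) = 4*X + U*X
V(H, a) = 5 + H + a (V(H, a) = (H + a) + 5 = 5 + H + a)
(z(-8, -11) + V(11, 3*(-2)))**2 = (-8*(4 - 11) + (5 + 11 + 3*(-2)))**2 = (-8*(-7) + (5 + 11 - 6))**2 = (56 + 10)**2 = 66**2 = 4356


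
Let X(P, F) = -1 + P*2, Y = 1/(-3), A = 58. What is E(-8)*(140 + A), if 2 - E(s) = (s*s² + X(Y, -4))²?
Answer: -52242586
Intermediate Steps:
Y = -⅓ ≈ -0.33333
X(P, F) = -1 + 2*P
E(s) = 2 - (-5/3 + s³)² (E(s) = 2 - (s*s² + (-1 + 2*(-⅓)))² = 2 - (s³ + (-1 - ⅔))² = 2 - (s³ - 5/3)² = 2 - (-5/3 + s³)²)
E(-8)*(140 + A) = (2 - (-5 + 3*(-8)³)²/9)*(140 + 58) = (2 - (-5 + 3*(-512))²/9)*198 = (2 - (-5 - 1536)²/9)*198 = (2 - ⅑*(-1541)²)*198 = (2 - ⅑*2374681)*198 = (2 - 2374681/9)*198 = -2374663/9*198 = -52242586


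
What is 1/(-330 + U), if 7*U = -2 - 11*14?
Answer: -7/2466 ≈ -0.0028386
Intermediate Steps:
U = -156/7 (U = (-2 - 11*14)/7 = (-2 - 154)/7 = (⅐)*(-156) = -156/7 ≈ -22.286)
1/(-330 + U) = 1/(-330 - 156/7) = 1/(-2466/7) = -7/2466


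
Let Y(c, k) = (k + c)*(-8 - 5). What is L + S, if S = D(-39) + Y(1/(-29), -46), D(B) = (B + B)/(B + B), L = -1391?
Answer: -22955/29 ≈ -791.55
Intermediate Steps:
D(B) = 1 (D(B) = (2*B)/((2*B)) = (2*B)*(1/(2*B)) = 1)
Y(c, k) = -13*c - 13*k (Y(c, k) = (c + k)*(-13) = -13*c - 13*k)
S = 17384/29 (S = 1 + (-13/(-29) - 13*(-46)) = 1 + (-13*(-1/29) + 598) = 1 + (13/29 + 598) = 1 + 17355/29 = 17384/29 ≈ 599.45)
L + S = -1391 + 17384/29 = -22955/29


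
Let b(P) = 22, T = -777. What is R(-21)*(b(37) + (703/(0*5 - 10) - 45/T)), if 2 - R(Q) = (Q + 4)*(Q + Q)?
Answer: 44481132/1295 ≈ 34348.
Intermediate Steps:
R(Q) = 2 - 2*Q*(4 + Q) (R(Q) = 2 - (Q + 4)*(Q + Q) = 2 - (4 + Q)*2*Q = 2 - 2*Q*(4 + Q))
R(-21)*(b(37) + (703/(0*5 - 10) - 45/T)) = (2 - 8*(-21) - 2*(-21)²)*(22 + (703/(0*5 - 10) - 45/(-777))) = (2 + 168 - 2*441)*(22 + (703/(0 - 10) - 45*(-1/777))) = (2 + 168 - 882)*(22 + (703/(-10) + 15/259)) = -712*(22 + (703*(-⅒) + 15/259)) = -712*(22 + (-703/10 + 15/259)) = -712*(22 - 181927/2590) = -712*(-124947/2590) = 44481132/1295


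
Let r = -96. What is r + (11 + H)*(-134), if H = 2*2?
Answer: -2106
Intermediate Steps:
H = 4
r + (11 + H)*(-134) = -96 + (11 + 4)*(-134) = -96 + 15*(-134) = -96 - 2010 = -2106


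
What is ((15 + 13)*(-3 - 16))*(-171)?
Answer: 90972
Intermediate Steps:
((15 + 13)*(-3 - 16))*(-171) = (28*(-19))*(-171) = -532*(-171) = 90972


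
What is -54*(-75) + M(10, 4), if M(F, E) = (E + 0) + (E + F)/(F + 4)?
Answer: 4055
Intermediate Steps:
M(F, E) = E + (E + F)/(4 + F)
-54*(-75) + M(10, 4) = -54*(-75) + (10 + 5*4 + 4*10)/(4 + 10) = 4050 + (10 + 20 + 40)/14 = 4050 + (1/14)*70 = 4050 + 5 = 4055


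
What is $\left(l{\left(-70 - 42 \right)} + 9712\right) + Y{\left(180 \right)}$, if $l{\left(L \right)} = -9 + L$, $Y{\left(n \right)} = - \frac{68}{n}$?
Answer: $\frac{431578}{45} \approx 9590.6$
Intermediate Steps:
$\left(l{\left(-70 - 42 \right)} + 9712\right) + Y{\left(180 \right)} = \left(\left(-9 - 112\right) + 9712\right) - \frac{68}{180} = \left(\left(-9 - 112\right) + 9712\right) - \frac{17}{45} = \left(-121 + 9712\right) - \frac{17}{45} = 9591 - \frac{17}{45} = \frac{431578}{45}$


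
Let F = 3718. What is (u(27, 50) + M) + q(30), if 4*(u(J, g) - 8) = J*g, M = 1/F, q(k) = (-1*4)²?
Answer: 672029/1859 ≈ 361.50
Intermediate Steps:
q(k) = 16 (q(k) = (-4)² = 16)
M = 1/3718 ≈ 0.00026896
u(J, g) = 8 + J*g/4 (u(J, g) = 8 + (J*g)/4 = 8 + J*g/4)
(u(27, 50) + M) + q(30) = ((8 + (¼)*27*50) + 1/3718) + 16 = ((8 + 675/2) + 1/3718) + 16 = (691/2 + 1/3718) + 16 = 642285/1859 + 16 = 672029/1859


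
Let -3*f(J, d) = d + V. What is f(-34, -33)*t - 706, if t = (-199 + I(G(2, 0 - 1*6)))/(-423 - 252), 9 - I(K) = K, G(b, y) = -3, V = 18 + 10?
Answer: -285743/405 ≈ -705.54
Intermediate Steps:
V = 28
I(K) = 9 - K
f(J, d) = -28/3 - d/3 (f(J, d) = -(d + 28)/3 = -(28 + d)/3 = -28/3 - d/3)
t = 187/675 (t = (-199 + (9 - 1*(-3)))/(-423 - 252) = (-199 + (9 + 3))/(-675) = (-199 + 12)*(-1/675) = -187*(-1/675) = 187/675 ≈ 0.27704)
f(-34, -33)*t - 706 = (-28/3 - ⅓*(-33))*(187/675) - 706 = (-28/3 + 11)*(187/675) - 706 = (5/3)*(187/675) - 706 = 187/405 - 706 = -285743/405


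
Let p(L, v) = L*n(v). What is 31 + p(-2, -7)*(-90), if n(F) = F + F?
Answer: -2489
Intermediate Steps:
n(F) = 2*F
p(L, v) = 2*L*v (p(L, v) = L*(2*v) = 2*L*v)
31 + p(-2, -7)*(-90) = 31 + (2*(-2)*(-7))*(-90) = 31 + 28*(-90) = 31 - 2520 = -2489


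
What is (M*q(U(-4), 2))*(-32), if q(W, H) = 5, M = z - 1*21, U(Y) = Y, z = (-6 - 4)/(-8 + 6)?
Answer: 2560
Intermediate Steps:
z = 5 (z = -10/(-2) = -10*(-1/2) = 5)
M = -16 (M = 5 - 1*21 = 5 - 21 = -16)
(M*q(U(-4), 2))*(-32) = -16*5*(-32) = -80*(-32) = 2560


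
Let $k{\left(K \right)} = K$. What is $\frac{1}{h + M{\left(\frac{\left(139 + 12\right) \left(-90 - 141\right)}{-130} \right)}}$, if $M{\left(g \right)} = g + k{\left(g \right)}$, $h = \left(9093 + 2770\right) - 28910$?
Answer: $- \frac{65}{1073174} \approx -6.0568 \cdot 10^{-5}$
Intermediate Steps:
$h = -17047$ ($h = 11863 - 28910 = -17047$)
$M{\left(g \right)} = 2 g$ ($M{\left(g \right)} = g + g = 2 g$)
$\frac{1}{h + M{\left(\frac{\left(139 + 12\right) \left(-90 - 141\right)}{-130} \right)}} = \frac{1}{-17047 + 2 \frac{\left(139 + 12\right) \left(-90 - 141\right)}{-130}} = \frac{1}{-17047 + 2 \cdot 151 \left(-231\right) \left(- \frac{1}{130}\right)} = \frac{1}{-17047 + 2 \left(\left(-34881\right) \left(- \frac{1}{130}\right)\right)} = \frac{1}{-17047 + 2 \cdot \frac{34881}{130}} = \frac{1}{-17047 + \frac{34881}{65}} = \frac{1}{- \frac{1073174}{65}} = - \frac{65}{1073174}$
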